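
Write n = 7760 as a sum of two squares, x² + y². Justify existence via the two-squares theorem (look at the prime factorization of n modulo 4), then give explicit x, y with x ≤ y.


Step 1: Factor n = 7760 = 2^4 · 5 · 97.
Step 2: Check the mod-4 condition on each prime factor: 2 = 2 (special); 5 ≡ 1 (mod 4), exponent 1; 97 ≡ 1 (mod 4), exponent 1.
All primes ≡ 3 (mod 4) appear to even exponent (or don't appear), so by the two-squares theorem n IS expressible as a sum of two squares.
Step 3: Build a representation. Group n = k² · m with k = 4 and m = 5 · 97 = 485 (a product of primes ≡ 1 (mod 4)); a representation of m scales to one of n via (k·x)² + (k·y)² = k²(x² + y²). Each prime p ≡ 1 (mod 4) is itself a sum of two squares; find a² by testing p − a² for a perfect square:
  5: 5 − 1² = 4 = 2² ⇒ 5 = 1² + 2².
  97: 97 − 1² = 96, 97 − 2² = 93, 97 − 3² = 88, 97 − 4² = 81 = 9² ⇒ 97 = 4² + 9².
  Combine using the Brahmagupta–Fibonacci identity (a² + b²)(c² + d²) = (ac − bd)² + (ad + bc)² = (ac + bd)² + (ad − bc)²:
  5 · 97 = 485: from (1² + 2²)(4² + 9²), take (1·4 − 2·9, 1·9 + 2·4) = (4 − 18, 9 + 8) = (-14, 17); dropping signs (only squares matter) gives (14, 17); check 14² + 17² = 196 + 289 = 485 ✓.
  Scale by k = 4: (4·14, 4·17) = (56, 68).
Step 4: Order so x ≤ y and verify: 56² + 68² = 3136 + 4624 = 7760 = n. ✓

n = 7760 = 56² + 68² (one valid representation with x ≤ y).


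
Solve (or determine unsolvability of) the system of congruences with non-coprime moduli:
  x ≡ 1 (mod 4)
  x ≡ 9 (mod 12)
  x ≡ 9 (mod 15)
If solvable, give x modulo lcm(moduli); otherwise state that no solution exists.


Moduli 4, 12, 15 are not pairwise coprime, so CRT works modulo lcm(m_i) when all pairwise compatibility conditions hold.
Pairwise compatibility: gcd(m_i, m_j) must divide a_i - a_j for every pair.
Merge one congruence at a time:
  Start: x ≡ 1 (mod 4).
  Combine with x ≡ 9 (mod 12): gcd(4, 12) = 4; 9 - 1 = 8, which IS divisible by 4, so compatible.
    Write x = 1 + 4·t and substitute into x ≡ 9 (mod 12): 4·t ≡ 9 − 1 = 8 (mod 12).
    Divide the congruence (and modulus) by g = 4: 1·t ≡ 2 (mod 3).
    So t ≡ 2 (mod 3).
    Then x = 1 + 4·2 = 9, valid modulo lcm(4, 12) = 12: x ≡ 9 (mod 12).
  Combine with x ≡ 9 (mod 15): gcd(12, 15) = 3; 9 - 9 = 0, which IS divisible by 3, so compatible.
    Write x = 9 + 12·t and substitute into x ≡ 9 (mod 15): 12·t ≡ 9 − 9 = 0 (mod 15).
    Divide the congruence (and modulus) by g = 3: 4·t ≡ 0 (mod 5).
    The inverse of 4 mod 5 is 4 (since 4·4 = 16 = 3·5 + 1), so t ≡ 4·0 = 0 ≡ 0 (mod 5).
    Then x = 9 + 12·0 = 9, valid modulo lcm(12, 15) = 60: x ≡ 9 (mod 60).
Verify: 9 mod 4 = 1, 9 mod 12 = 9, 9 mod 15 = 9.

x ≡ 9 (mod 60).


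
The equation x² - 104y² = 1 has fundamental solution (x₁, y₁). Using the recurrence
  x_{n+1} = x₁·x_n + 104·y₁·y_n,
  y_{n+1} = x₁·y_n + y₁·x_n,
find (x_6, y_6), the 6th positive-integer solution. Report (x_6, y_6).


Step 1: Find the fundamental solution (x₁, y₁) of x² - 104y² = 1.
  Expand √104 as a continued fraction. a₀ = ⌊√104⌋ = 10; iterate m_{k+1} = d_k·a_k − m_k, d_{k+1} = (104 − m_{k+1}²)/d_k, a_{k+1} = ⌊(a₀ + m_{k+1})/d_{k+1}⌋ (starting m₀ = 0, d₀ = 1), with convergents p_k = a_k·p_{k-1} + p_{k-2}, q_k = a_k·q_{k-1} + q_{k-2} (p₋₁ = 1, q₋₁ = 0):
  k = 0: a₀ = 10; p₀/q₀ = 10/1; p₀² − 104·q₀² = 100 − 104 = -4.
  k = 1: m = 10, d = 4, a = ⌊(10 + 10)/4⌋ = 5; p/q = (5·10 + 1)/(5·1 + 0) = 51/5; p² − 104·q² = 2601 − 2600 = 1.
  The first convergent with p² − 104·q² = 1 gives the fundamental solution (x₁, y₁) = (51, 5).
Step 2: Apply the recurrence (x_{n+1}, y_{n+1}) = (x₁x_n + 104y₁y_n, x₁y_n + y₁x_n) repeatedly.
  From (x_1, y_1) = (51, 5): x_2 = 51·51 + 104·5·5 = 5201; y_2 = 51·5 + 5·51 = 510.
  From (x_2, y_2) = (5201, 510): x_3 = 51·5201 + 104·5·510 = 530451; y_3 = 51·510 + 5·5201 = 52015.
  From (x_3, y_3) = (530451, 52015): x_4 = 51·530451 + 104·5·52015 = 54100801; y_4 = 51·52015 + 5·530451 = 5305020.
  From (x_4, y_4) = (54100801, 5305020): x_5 = 51·54100801 + 104·5·5305020 = 5517751251; y_5 = 51·5305020 + 5·54100801 = 541060025.
  From (x_5, y_5) = (5517751251, 541060025): x_6 = 51·5517751251 + 104·5·541060025 = 562756526801; y_6 = 51·541060025 + 5·5517751251 = 55182817530.
Step 3: Verify x_6² - 104·y_6² = 316694908457124631293601 - 316694908457124631293600 = 1 (should be 1). ✓

(x_1, y_1) = (51, 5); (x_6, y_6) = (562756526801, 55182817530).


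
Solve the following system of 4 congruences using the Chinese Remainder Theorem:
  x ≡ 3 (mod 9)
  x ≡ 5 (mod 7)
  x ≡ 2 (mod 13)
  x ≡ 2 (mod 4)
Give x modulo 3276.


Product of moduli M = 9 · 7 · 13 · 4 = 3276.
Merge one congruence at a time:
  Start: x ≡ 3 (mod 9).
  Combine with x ≡ 5 (mod 7); new modulus lcm = 63.
    Write x = 3 + 9·t and substitute into x ≡ 5 (mod 7): 9·t ≡ 5 − 3 = 2 (mod 7).
    Reduce coefficients mod 7: 2·t ≡ 2 (mod 7).
    The inverse of 2 mod 7 is 4 (since 2·4 = 8 = 1·7 + 1), so t ≡ 4·2 = 8 ≡ 1 (mod 7).
    Then x = 3 + 9·1 = 12, valid modulo lcm(9, 7) = 63: x ≡ 12 (mod 63).
  Combine with x ≡ 2 (mod 13); new modulus lcm = 819.
    Write x = 12 + 63·t and substitute into x ≡ 2 (mod 13): 63·t ≡ 2 − 12 = -10 (mod 13).
    Reduce coefficients mod 13: 11·t ≡ 3 (mod 13).
    The inverse of 11 mod 13 is 6 (since 11·6 = 66 = 5·13 + 1), so t ≡ 6·3 = 18 ≡ 5 (mod 13).
    Then x = 12 + 63·5 = 327, valid modulo lcm(63, 13) = 819: x ≡ 327 (mod 819).
  Combine with x ≡ 2 (mod 4); new modulus lcm = 3276.
    Write x = 327 + 819·t and substitute into x ≡ 2 (mod 4): 819·t ≡ 2 − 327 = -325 (mod 4).
    Reduce coefficients mod 4: 3·t ≡ 3 (mod 4).
    The inverse of 3 mod 4 is 3 (since 3·3 = 9 = 2·4 + 1), so t ≡ 3·3 = 9 ≡ 1 (mod 4).
    Then x = 327 + 819·1 = 1146, valid modulo lcm(819, 4) = 3276: x ≡ 1146 (mod 3276).
Verify against each original: 1146 mod 9 = 3, 1146 mod 7 = 5, 1146 mod 13 = 2, 1146 mod 4 = 2.

x ≡ 1146 (mod 3276).


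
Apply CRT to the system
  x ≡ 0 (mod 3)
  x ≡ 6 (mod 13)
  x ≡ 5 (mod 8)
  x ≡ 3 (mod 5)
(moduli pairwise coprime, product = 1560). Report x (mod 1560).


Product of moduli M = 3 · 13 · 8 · 5 = 1560.
Merge one congruence at a time:
  Start: x ≡ 0 (mod 3).
  Combine with x ≡ 6 (mod 13); new modulus lcm = 39.
    Write x = 0 + 3·t and substitute into x ≡ 6 (mod 13): 3·t ≡ 6 − 0 = 6 (mod 13).
    The inverse of 3 mod 13 is 9 (since 3·9 = 27 = 2·13 + 1), so t ≡ 9·6 = 54 ≡ 2 (mod 13).
    Then x = 0 + 3·2 = 6, valid modulo lcm(3, 13) = 39: x ≡ 6 (mod 39).
  Combine with x ≡ 5 (mod 8); new modulus lcm = 312.
    Write x = 6 + 39·t and substitute into x ≡ 5 (mod 8): 39·t ≡ 5 − 6 = -1 (mod 8).
    Reduce coefficients mod 8: 7·t ≡ 7 (mod 8).
    The inverse of 7 mod 8 is 7 (since 7·7 = 49 = 6·8 + 1), so t ≡ 7·7 = 49 ≡ 1 (mod 8).
    Then x = 6 + 39·1 = 45, valid modulo lcm(39, 8) = 312: x ≡ 45 (mod 312).
  Combine with x ≡ 3 (mod 5); new modulus lcm = 1560.
    Write x = 45 + 312·t and substitute into x ≡ 3 (mod 5): 312·t ≡ 3 − 45 = -42 (mod 5).
    Reduce coefficients mod 5: 2·t ≡ 3 (mod 5).
    The inverse of 2 mod 5 is 3 (since 2·3 = 6 = 1·5 + 1), so t ≡ 3·3 = 9 ≡ 4 (mod 5).
    Then x = 45 + 312·4 = 1293, valid modulo lcm(312, 5) = 1560: x ≡ 1293 (mod 1560).
Verify against each original: 1293 mod 3 = 0, 1293 mod 13 = 6, 1293 mod 8 = 5, 1293 mod 5 = 3.

x ≡ 1293 (mod 1560).


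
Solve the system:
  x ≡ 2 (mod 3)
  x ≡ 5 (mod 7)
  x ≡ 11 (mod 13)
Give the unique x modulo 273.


Moduli 3, 7, 13 are pairwise coprime; by CRT there is a unique solution modulo M = 3 · 7 · 13 = 273.
Solve pairwise, accumulating the modulus:
  Start with x ≡ 2 (mod 3).
  Combine with x ≡ 5 (mod 7): since gcd(3, 7) = 1, we get a unique residue mod 21.
    Write x = 2 + 3·t and substitute into x ≡ 5 (mod 7): 3·t ≡ 5 − 2 = 3 (mod 7).
    The inverse of 3 mod 7 is 5 (since 3·5 = 15 = 2·7 + 1), so t ≡ 5·3 = 15 ≡ 1 (mod 7).
    Then x = 2 + 3·1 = 5, valid modulo lcm(3, 7) = 21: x ≡ 5 (mod 21).
  Combine with x ≡ 11 (mod 13): since gcd(21, 13) = 1, we get a unique residue mod 273.
    Write x = 5 + 21·t and substitute into x ≡ 11 (mod 13): 21·t ≡ 11 − 5 = 6 (mod 13).
    Reduce coefficients mod 13: 8·t ≡ 6 (mod 13).
    The inverse of 8 mod 13 is 5 (since 8·5 = 40 = 3·13 + 1), so t ≡ 5·6 = 30 ≡ 4 (mod 13).
    Then x = 5 + 21·4 = 89, valid modulo lcm(21, 13) = 273: x ≡ 89 (mod 273).
Verify: 89 mod 3 = 2 ✓, 89 mod 7 = 5 ✓, 89 mod 13 = 11 ✓.

x ≡ 89 (mod 273).


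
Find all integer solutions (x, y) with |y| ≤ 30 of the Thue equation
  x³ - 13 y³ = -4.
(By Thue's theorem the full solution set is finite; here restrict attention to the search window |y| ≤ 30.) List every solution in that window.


The equation is x³ - 13y³ = -4. For fixed y, x³ = 13·y³ − 4, so a solution requires the RHS to be a perfect cube.
Strategy: iterate y from -30 to 30, compute RHS = 13·y³ − 4, and check whether it is a (positive or negative) perfect cube.
Check small values of y:
  y = 0: RHS = -4 is not a perfect cube.
  y = 1: RHS = 9 is not a perfect cube.
  y = -1: RHS = -17 is not a perfect cube.
  y = 2: RHS = 100 is not a perfect cube.
  y = -2: RHS = -108 is not a perfect cube.
  y = 3: RHS = 347 is not a perfect cube.
  y = -3: RHS = -355 is not a perfect cube.
Continuing the search up to |y| = 30 finds no solutions either.
No (x, y) in the scanned range satisfies the equation.

No integer solutions with |y| ≤ 30.


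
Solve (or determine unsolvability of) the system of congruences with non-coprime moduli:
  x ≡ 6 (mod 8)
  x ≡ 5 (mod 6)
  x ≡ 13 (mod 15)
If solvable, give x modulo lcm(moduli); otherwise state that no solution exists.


Moduli 8, 6, 15 are not pairwise coprime, so CRT works modulo lcm(m_i) when all pairwise compatibility conditions hold.
Pairwise compatibility: gcd(m_i, m_j) must divide a_i - a_j for every pair.
Merge one congruence at a time:
  Start: x ≡ 6 (mod 8).
  Combine with x ≡ 5 (mod 6): gcd(8, 6) = 2, and 5 - 6 = -1 is NOT divisible by 2.
    ⇒ system is inconsistent (no integer solution).

No solution (the system is inconsistent).


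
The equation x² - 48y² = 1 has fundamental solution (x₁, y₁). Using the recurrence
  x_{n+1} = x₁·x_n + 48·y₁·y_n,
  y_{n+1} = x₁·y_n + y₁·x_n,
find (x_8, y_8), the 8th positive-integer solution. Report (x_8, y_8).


Step 1: Find the fundamental solution (x₁, y₁) of x² - 48y² = 1.
  Expand √48 as a continued fraction. a₀ = ⌊√48⌋ = 6; iterate m_{k+1} = d_k·a_k − m_k, d_{k+1} = (48 − m_{k+1}²)/d_k, a_{k+1} = ⌊(a₀ + m_{k+1})/d_{k+1}⌋ (starting m₀ = 0, d₀ = 1), with convergents p_k = a_k·p_{k-1} + p_{k-2}, q_k = a_k·q_{k-1} + q_{k-2} (p₋₁ = 1, q₋₁ = 0):
  k = 0: a₀ = 6; p₀/q₀ = 6/1; p₀² − 48·q₀² = 36 − 48 = -12.
  k = 1: m = 6, d = 12, a = ⌊(6 + 6)/12⌋ = 1; p/q = (1·6 + 1)/(1·1 + 0) = 7/1; p² − 48·q² = 49 − 48 = 1.
  The first convergent with p² − 48·q² = 1 gives the fundamental solution (x₁, y₁) = (7, 1).
Step 2: Apply the recurrence (x_{n+1}, y_{n+1}) = (x₁x_n + 48y₁y_n, x₁y_n + y₁x_n) repeatedly.
  From (x_1, y_1) = (7, 1): x_2 = 7·7 + 48·1·1 = 97; y_2 = 7·1 + 1·7 = 14.
  From (x_2, y_2) = (97, 14): x_3 = 7·97 + 48·1·14 = 1351; y_3 = 7·14 + 1·97 = 195.
  From (x_3, y_3) = (1351, 195): x_4 = 7·1351 + 48·1·195 = 18817; y_4 = 7·195 + 1·1351 = 2716.
  From (x_4, y_4) = (18817, 2716): x_5 = 7·18817 + 48·1·2716 = 262087; y_5 = 7·2716 + 1·18817 = 37829.
  From (x_5, y_5) = (262087, 37829): x_6 = 7·262087 + 48·1·37829 = 3650401; y_6 = 7·37829 + 1·262087 = 526890.
  From (x_6, y_6) = (3650401, 526890): x_7 = 7·3650401 + 48·1·526890 = 50843527; y_7 = 7·526890 + 1·3650401 = 7338631.
  From (x_7, y_7) = (50843527, 7338631): x_8 = 7·50843527 + 48·1·7338631 = 708158977; y_8 = 7·7338631 + 1·50843527 = 102213944.
Step 3: Verify x_8² - 48·y_8² = 501489136705686529 - 501489136705686528 = 1 (should be 1). ✓

(x_1, y_1) = (7, 1); (x_8, y_8) = (708158977, 102213944).


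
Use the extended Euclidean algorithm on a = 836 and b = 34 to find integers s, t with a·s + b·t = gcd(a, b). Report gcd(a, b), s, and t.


Euclidean algorithm on (836, 34) — divide until remainder is 0:
  836 = 24 · 34 + 20
  34 = 1 · 20 + 14
  20 = 1 · 14 + 6
  14 = 2 · 6 + 2
  6 = 3 · 2 + 0
gcd(836, 34) = 2.
Track Bezout coefficients alongside the remainders: start with r₀ = 836 = a·1 + b·0 (s = 1, t = 0) and r₁ = 34 = a·0 + b·1 (s = 0, t = 1); each new remainder r_{k+1} = r_{k-1} − q_k·r_k inherits s_{k+1} = s_{k-1} − q_k·s_k, t_{k+1} = t_{k-1} − q_k·t_k, so r_k = a·s_k + b·t_k at every step:
  q = 24: r = 20, s = 1 − 24·0 = 1, t = 0 − 24·1 = -24  (check: 836·1 + 34·(-24) = 20)
  q = 1: r = 14, s = 0 − 1·1 = -1, t = 1 − 1·(-24) = 25  (check: 836·(-1) + 34·25 = 14)
  q = 1: r = 6, s = 1 − 1·(-1) = 2, t = -24 − 1·25 = -49  (check: 836·2 + 34·(-49) = 6)
  q = 2: r = 2, s = -1 − 2·2 = -5, t = 25 − 2·(-49) = 123  (check: 836·(-5) + 34·123 = 2)
The row with r = 2 (the gcd) gives the Bezout coefficients s = -5, t = 123.
Result: 836 · (-5) + 34 · (123) = 2.

gcd(836, 34) = 2; s = -5, t = 123 (check: 836·(-5) + 34·123 = 2).


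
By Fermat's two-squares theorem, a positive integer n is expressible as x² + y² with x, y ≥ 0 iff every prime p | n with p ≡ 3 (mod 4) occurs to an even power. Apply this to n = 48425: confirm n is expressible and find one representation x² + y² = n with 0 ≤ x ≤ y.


Step 1: Factor n = 48425 = 5^2 · 13 · 149.
Step 2: Check the mod-4 condition on each prime factor: 5 ≡ 1 (mod 4), exponent 2; 13 ≡ 1 (mod 4), exponent 1; 149 ≡ 1 (mod 4), exponent 1.
All primes ≡ 3 (mod 4) appear to even exponent (or don't appear), so by the two-squares theorem n IS expressible as a sum of two squares.
Step 3: Build a representation. Group n = k² · m with k = 5 and m = 13 · 149 = 1937 (a product of primes ≡ 1 (mod 4)); a representation of m scales to one of n via (k·x)² + (k·y)² = k²(x² + y²). Each prime p ≡ 1 (mod 4) is itself a sum of two squares; find a² by testing p − a² for a perfect square:
  13: 13 − 1² = 12, 13 − 2² = 9 = 3² ⇒ 13 = 2² + 3².
  149: 149 − 1² = 148, 149 − 2² = 145, 149 − 3² = 140, 149 − 4² = 133, 149 − 5² = 124, 149 − 6² = 113, 149 − 7² = 100 = 10² ⇒ 149 = 7² + 10².
  Combine using the Brahmagupta–Fibonacci identity (a² + b²)(c² + d²) = (ac − bd)² + (ad + bc)² = (ac + bd)² + (ad − bc)²:
  13 · 149 = 1937: from (2² + 3²)(7² + 10²), take (2·7 − 3·10, 2·10 + 3·7) = (14 − 30, 20 + 21) = (-16, 41); dropping signs (only squares matter) gives (16, 41); check 16² + 41² = 256 + 1681 = 1937 ✓.
  Scale by k = 5: (5·16, 5·41) = (80, 205).
Step 4: Order so x ≤ y and verify: 80² + 205² = 6400 + 42025 = 48425 = n. ✓

n = 48425 = 80² + 205² (one valid representation with x ≤ y).


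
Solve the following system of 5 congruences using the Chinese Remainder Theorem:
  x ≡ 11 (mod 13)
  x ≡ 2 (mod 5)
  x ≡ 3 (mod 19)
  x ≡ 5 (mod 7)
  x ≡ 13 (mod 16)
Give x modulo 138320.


Product of moduli M = 13 · 5 · 19 · 7 · 16 = 138320.
Merge one congruence at a time:
  Start: x ≡ 11 (mod 13).
  Combine with x ≡ 2 (mod 5); new modulus lcm = 65.
    Write x = 11 + 13·t and substitute into x ≡ 2 (mod 5): 13·t ≡ 2 − 11 = -9 (mod 5).
    Reduce coefficients mod 5: 3·t ≡ 1 (mod 5).
    The inverse of 3 mod 5 is 2 (since 3·2 = 6 = 1·5 + 1), so t ≡ 2·1 = 2 ≡ 2 (mod 5).
    Then x = 11 + 13·2 = 37, valid modulo lcm(13, 5) = 65: x ≡ 37 (mod 65).
  Combine with x ≡ 3 (mod 19); new modulus lcm = 1235.
    Write x = 37 + 65·t and substitute into x ≡ 3 (mod 19): 65·t ≡ 3 − 37 = -34 (mod 19).
    Reduce coefficients mod 19: 8·t ≡ 4 (mod 19).
    The inverse of 8 mod 19 is 12 (since 8·12 = 96 = 5·19 + 1), so t ≡ 12·4 = 48 ≡ 10 (mod 19).
    Then x = 37 + 65·10 = 687, valid modulo lcm(65, 19) = 1235: x ≡ 687 (mod 1235).
  Combine with x ≡ 5 (mod 7); new modulus lcm = 8645.
    Write x = 687 + 1235·t and substitute into x ≡ 5 (mod 7): 1235·t ≡ 5 − 687 = -682 (mod 7).
    Reduce coefficients mod 7: 3·t ≡ 4 (mod 7).
    The inverse of 3 mod 7 is 5 (since 3·5 = 15 = 2·7 + 1), so t ≡ 5·4 = 20 ≡ 6 (mod 7).
    Then x = 687 + 1235·6 = 8097, valid modulo lcm(1235, 7) = 8645: x ≡ 8097 (mod 8645).
  Combine with x ≡ 13 (mod 16); new modulus lcm = 138320.
    Write x = 8097 + 8645·t and substitute into x ≡ 13 (mod 16): 8645·t ≡ 13 − 8097 = -8084 (mod 16).
    Reduce coefficients mod 16: 5·t ≡ 12 (mod 16).
    The inverse of 5 mod 16 is 13 (since 5·13 = 65 = 4·16 + 1), so t ≡ 13·12 = 156 ≡ 12 (mod 16).
    Then x = 8097 + 8645·12 = 111837, valid modulo lcm(8645, 16) = 138320: x ≡ 111837 (mod 138320).
Verify against each original: 111837 mod 13 = 11, 111837 mod 5 = 2, 111837 mod 19 = 3, 111837 mod 7 = 5, 111837 mod 16 = 13.

x ≡ 111837 (mod 138320).


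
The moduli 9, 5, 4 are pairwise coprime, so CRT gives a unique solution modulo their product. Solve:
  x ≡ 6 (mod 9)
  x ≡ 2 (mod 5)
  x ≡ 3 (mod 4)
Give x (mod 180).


Moduli 9, 5, 4 are pairwise coprime; by CRT there is a unique solution modulo M = 9 · 5 · 4 = 180.
Solve pairwise, accumulating the modulus:
  Start with x ≡ 6 (mod 9).
  Combine with x ≡ 2 (mod 5): since gcd(9, 5) = 1, we get a unique residue mod 45.
    Write x = 6 + 9·t and substitute into x ≡ 2 (mod 5): 9·t ≡ 2 − 6 = -4 (mod 5).
    Reduce coefficients mod 5: 4·t ≡ 1 (mod 5).
    The inverse of 4 mod 5 is 4 (since 4·4 = 16 = 3·5 + 1), so t ≡ 4·1 = 4 ≡ 4 (mod 5).
    Then x = 6 + 9·4 = 42, valid modulo lcm(9, 5) = 45: x ≡ 42 (mod 45).
  Combine with x ≡ 3 (mod 4): since gcd(45, 4) = 1, we get a unique residue mod 180.
    Write x = 42 + 45·t and substitute into x ≡ 3 (mod 4): 45·t ≡ 3 − 42 = -39 (mod 4).
    Reduce coefficients mod 4: 1·t ≡ 1 (mod 4).
    So t ≡ 1 (mod 4).
    Then x = 42 + 45·1 = 87, valid modulo lcm(45, 4) = 180: x ≡ 87 (mod 180).
Verify: 87 mod 9 = 6 ✓, 87 mod 5 = 2 ✓, 87 mod 4 = 3 ✓.

x ≡ 87 (mod 180).


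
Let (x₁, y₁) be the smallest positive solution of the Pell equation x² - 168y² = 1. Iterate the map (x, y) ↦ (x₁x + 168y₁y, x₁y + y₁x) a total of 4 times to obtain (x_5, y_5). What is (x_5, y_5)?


Step 1: Find the fundamental solution (x₁, y₁) of x² - 168y² = 1.
  Expand √168 as a continued fraction. a₀ = ⌊√168⌋ = 12; iterate m_{k+1} = d_k·a_k − m_k, d_{k+1} = (168 − m_{k+1}²)/d_k, a_{k+1} = ⌊(a₀ + m_{k+1})/d_{k+1}⌋ (starting m₀ = 0, d₀ = 1), with convergents p_k = a_k·p_{k-1} + p_{k-2}, q_k = a_k·q_{k-1} + q_{k-2} (p₋₁ = 1, q₋₁ = 0):
  k = 0: a₀ = 12; p₀/q₀ = 12/1; p₀² − 168·q₀² = 144 − 168 = -24.
  k = 1: m = 12, d = 24, a = ⌊(12 + 12)/24⌋ = 1; p/q = (1·12 + 1)/(1·1 + 0) = 13/1; p² − 168·q² = 169 − 168 = 1.
  The first convergent with p² − 168·q² = 1 gives the fundamental solution (x₁, y₁) = (13, 1).
Step 2: Apply the recurrence (x_{n+1}, y_{n+1}) = (x₁x_n + 168y₁y_n, x₁y_n + y₁x_n) repeatedly.
  From (x_1, y_1) = (13, 1): x_2 = 13·13 + 168·1·1 = 337; y_2 = 13·1 + 1·13 = 26.
  From (x_2, y_2) = (337, 26): x_3 = 13·337 + 168·1·26 = 8749; y_3 = 13·26 + 1·337 = 675.
  From (x_3, y_3) = (8749, 675): x_4 = 13·8749 + 168·1·675 = 227137; y_4 = 13·675 + 1·8749 = 17524.
  From (x_4, y_4) = (227137, 17524): x_5 = 13·227137 + 168·1·17524 = 5896813; y_5 = 13·17524 + 1·227137 = 454949.
Step 3: Verify x_5² - 168·y_5² = 34772403556969 - 34772403556968 = 1 (should be 1). ✓

(x_1, y_1) = (13, 1); (x_5, y_5) = (5896813, 454949).


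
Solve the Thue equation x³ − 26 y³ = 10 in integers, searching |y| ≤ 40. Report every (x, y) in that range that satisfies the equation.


The equation is x³ - 26y³ = 10. For fixed y, x³ = 26·y³ + 10, so a solution requires the RHS to be a perfect cube.
Strategy: iterate y from -40 to 40, compute RHS = 26·y³ + 10, and check whether it is a (positive or negative) perfect cube.
Check small values of y:
  y = 0: RHS = 10 is not a perfect cube.
  y = 1: RHS = 36 is not a perfect cube.
  y = -1: RHS = -16 is not a perfect cube.
  y = 2: RHS = 218 is not a perfect cube.
  y = -2: RHS = -198 is not a perfect cube.
  y = 3: RHS = 712 is not a perfect cube.
  y = -3: RHS = -692 is not a perfect cube.
Continuing the search up to |y| = 40 finds no solutions either.
No (x, y) in the scanned range satisfies the equation.

No integer solutions with |y| ≤ 40.


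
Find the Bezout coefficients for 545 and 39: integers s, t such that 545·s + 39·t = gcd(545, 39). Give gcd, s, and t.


Euclidean algorithm on (545, 39) — divide until remainder is 0:
  545 = 13 · 39 + 38
  39 = 1 · 38 + 1
  38 = 38 · 1 + 0
gcd(545, 39) = 1.
Track Bezout coefficients alongside the remainders: start with r₀ = 545 = a·1 + b·0 (s = 1, t = 0) and r₁ = 39 = a·0 + b·1 (s = 0, t = 1); each new remainder r_{k+1} = r_{k-1} − q_k·r_k inherits s_{k+1} = s_{k-1} − q_k·s_k, t_{k+1} = t_{k-1} − q_k·t_k, so r_k = a·s_k + b·t_k at every step:
  q = 13: r = 38, s = 1 − 13·0 = 1, t = 0 − 13·1 = -13  (check: 545·1 + 39·(-13) = 38)
  q = 1: r = 1, s = 0 − 1·1 = -1, t = 1 − 1·(-13) = 14  (check: 545·(-1) + 39·14 = 1)
The row with r = 1 (the gcd) gives the Bezout coefficients s = -1, t = 14.
Result: 545 · (-1) + 39 · (14) = 1.

gcd(545, 39) = 1; s = -1, t = 14 (check: 545·(-1) + 39·14 = 1).


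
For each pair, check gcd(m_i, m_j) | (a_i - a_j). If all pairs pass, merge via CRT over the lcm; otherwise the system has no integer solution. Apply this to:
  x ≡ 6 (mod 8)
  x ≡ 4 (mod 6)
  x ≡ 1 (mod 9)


Moduli 8, 6, 9 are not pairwise coprime, so CRT works modulo lcm(m_i) when all pairwise compatibility conditions hold.
Pairwise compatibility: gcd(m_i, m_j) must divide a_i - a_j for every pair.
Merge one congruence at a time:
  Start: x ≡ 6 (mod 8).
  Combine with x ≡ 4 (mod 6): gcd(8, 6) = 2; 4 - 6 = -2, which IS divisible by 2, so compatible.
    Write x = 6 + 8·t and substitute into x ≡ 4 (mod 6): 8·t ≡ 4 − 6 = -2 (mod 6).
    Divide the congruence (and modulus) by g = 2: 4·t ≡ -1 (mod 3).
    Reduce coefficients mod 3: 1·t ≡ 2 (mod 3).
    So t ≡ 2 (mod 3).
    Then x = 6 + 8·2 = 22, valid modulo lcm(8, 6) = 24: x ≡ 22 (mod 24).
  Combine with x ≡ 1 (mod 9): gcd(24, 9) = 3; 1 - 22 = -21, which IS divisible by 3, so compatible.
    Write x = 22 + 24·t and substitute into x ≡ 1 (mod 9): 24·t ≡ 1 − 22 = -21 (mod 9).
    Divide the congruence (and modulus) by g = 3: 8·t ≡ -7 (mod 3).
    Reduce coefficients mod 3: 2·t ≡ 2 (mod 3).
    The inverse of 2 mod 3 is 2 (since 2·2 = 4 = 1·3 + 1), so t ≡ 2·2 = 4 ≡ 1 (mod 3).
    Then x = 22 + 24·1 = 46, valid modulo lcm(24, 9) = 72: x ≡ 46 (mod 72).
Verify: 46 mod 8 = 6, 46 mod 6 = 4, 46 mod 9 = 1.

x ≡ 46 (mod 72).


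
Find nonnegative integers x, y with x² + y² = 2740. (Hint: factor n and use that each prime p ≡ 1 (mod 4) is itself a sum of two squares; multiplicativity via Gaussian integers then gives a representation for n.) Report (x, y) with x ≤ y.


Step 1: Factor n = 2740 = 2^2 · 5 · 137.
Step 2: Check the mod-4 condition on each prime factor: 2 = 2 (special); 5 ≡ 1 (mod 4), exponent 1; 137 ≡ 1 (mod 4), exponent 1.
All primes ≡ 3 (mod 4) appear to even exponent (or don't appear), so by the two-squares theorem n IS expressible as a sum of two squares.
Step 3: Build a representation. Group n = k² · m with k = 2 and m = 5 · 137 = 685 (a product of primes ≡ 1 (mod 4)); a representation of m scales to one of n via (k·x)² + (k·y)² = k²(x² + y²). Each prime p ≡ 1 (mod 4) is itself a sum of two squares; find a² by testing p − a² for a perfect square:
  5: 5 − 1² = 4 = 2² ⇒ 5 = 1² + 2².
  137: 137 − 1² = 136, 137 − 2² = 133, 137 − 3² = 128, 137 − 4² = 121 = 11² ⇒ 137 = 4² + 11².
  Combine using the Brahmagupta–Fibonacci identity (a² + b²)(c² + d²) = (ac − bd)² + (ad + bc)² = (ac + bd)² + (ad − bc)²:
  5 · 137 = 685: from (1² + 2²)(4² + 11²), take (1·4 − 2·11, 1·11 + 2·4) = (4 − 22, 11 + 8) = (-18, 19); dropping signs (only squares matter) gives (18, 19); check 18² + 19² = 324 + 361 = 685 ✓.
  Scale by k = 2: (2·18, 2·19) = (36, 38).
Step 4: Order so x ≤ y and verify: 36² + 38² = 1296 + 1444 = 2740 = n. ✓

n = 2740 = 36² + 38² (one valid representation with x ≤ y).


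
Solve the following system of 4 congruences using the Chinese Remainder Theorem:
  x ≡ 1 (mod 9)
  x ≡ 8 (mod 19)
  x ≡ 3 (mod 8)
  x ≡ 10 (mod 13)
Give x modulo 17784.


Product of moduli M = 9 · 19 · 8 · 13 = 17784.
Merge one congruence at a time:
  Start: x ≡ 1 (mod 9).
  Combine with x ≡ 8 (mod 19); new modulus lcm = 171.
    Write x = 1 + 9·t and substitute into x ≡ 8 (mod 19): 9·t ≡ 8 − 1 = 7 (mod 19).
    The inverse of 9 mod 19 is 17 (since 9·17 = 153 = 8·19 + 1), so t ≡ 17·7 = 119 ≡ 5 (mod 19).
    Then x = 1 + 9·5 = 46, valid modulo lcm(9, 19) = 171: x ≡ 46 (mod 171).
  Combine with x ≡ 3 (mod 8); new modulus lcm = 1368.
    Write x = 46 + 171·t and substitute into x ≡ 3 (mod 8): 171·t ≡ 3 − 46 = -43 (mod 8).
    Reduce coefficients mod 8: 3·t ≡ 5 (mod 8).
    The inverse of 3 mod 8 is 3 (since 3·3 = 9 = 1·8 + 1), so t ≡ 3·5 = 15 ≡ 7 (mod 8).
    Then x = 46 + 171·7 = 1243, valid modulo lcm(171, 8) = 1368: x ≡ 1243 (mod 1368).
  Combine with x ≡ 10 (mod 13); new modulus lcm = 17784.
    Write x = 1243 + 1368·t and substitute into x ≡ 10 (mod 13): 1368·t ≡ 10 − 1243 = -1233 (mod 13).
    Reduce coefficients mod 13: 3·t ≡ 2 (mod 13).
    The inverse of 3 mod 13 is 9 (since 3·9 = 27 = 2·13 + 1), so t ≡ 9·2 = 18 ≡ 5 (mod 13).
    Then x = 1243 + 1368·5 = 8083, valid modulo lcm(1368, 13) = 17784: x ≡ 8083 (mod 17784).
Verify against each original: 8083 mod 9 = 1, 8083 mod 19 = 8, 8083 mod 8 = 3, 8083 mod 13 = 10.

x ≡ 8083 (mod 17784).


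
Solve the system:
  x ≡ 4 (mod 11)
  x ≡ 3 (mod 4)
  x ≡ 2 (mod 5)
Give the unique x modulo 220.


Moduli 11, 4, 5 are pairwise coprime; by CRT there is a unique solution modulo M = 11 · 4 · 5 = 220.
Solve pairwise, accumulating the modulus:
  Start with x ≡ 4 (mod 11).
  Combine with x ≡ 3 (mod 4): since gcd(11, 4) = 1, we get a unique residue mod 44.
    Write x = 4 + 11·t and substitute into x ≡ 3 (mod 4): 11·t ≡ 3 − 4 = -1 (mod 4).
    Reduce coefficients mod 4: 3·t ≡ 3 (mod 4).
    The inverse of 3 mod 4 is 3 (since 3·3 = 9 = 2·4 + 1), so t ≡ 3·3 = 9 ≡ 1 (mod 4).
    Then x = 4 + 11·1 = 15, valid modulo lcm(11, 4) = 44: x ≡ 15 (mod 44).
  Combine with x ≡ 2 (mod 5): since gcd(44, 5) = 1, we get a unique residue mod 220.
    Write x = 15 + 44·t and substitute into x ≡ 2 (mod 5): 44·t ≡ 2 − 15 = -13 (mod 5).
    Reduce coefficients mod 5: 4·t ≡ 2 (mod 5).
    The inverse of 4 mod 5 is 4 (since 4·4 = 16 = 3·5 + 1), so t ≡ 4·2 = 8 ≡ 3 (mod 5).
    Then x = 15 + 44·3 = 147, valid modulo lcm(44, 5) = 220: x ≡ 147 (mod 220).
Verify: 147 mod 11 = 4 ✓, 147 mod 4 = 3 ✓, 147 mod 5 = 2 ✓.

x ≡ 147 (mod 220).


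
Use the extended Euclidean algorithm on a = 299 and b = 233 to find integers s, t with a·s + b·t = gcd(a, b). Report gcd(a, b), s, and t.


Euclidean algorithm on (299, 233) — divide until remainder is 0:
  299 = 1 · 233 + 66
  233 = 3 · 66 + 35
  66 = 1 · 35 + 31
  35 = 1 · 31 + 4
  31 = 7 · 4 + 3
  4 = 1 · 3 + 1
  3 = 3 · 1 + 0
gcd(299, 233) = 1.
Track Bezout coefficients alongside the remainders: start with r₀ = 299 = a·1 + b·0 (s = 1, t = 0) and r₁ = 233 = a·0 + b·1 (s = 0, t = 1); each new remainder r_{k+1} = r_{k-1} − q_k·r_k inherits s_{k+1} = s_{k-1} − q_k·s_k, t_{k+1} = t_{k-1} − q_k·t_k, so r_k = a·s_k + b·t_k at every step:
  q = 1: r = 66, s = 1 − 1·0 = 1, t = 0 − 1·1 = -1  (check: 299·1 + 233·(-1) = 66)
  q = 3: r = 35, s = 0 − 3·1 = -3, t = 1 − 3·(-1) = 4  (check: 299·(-3) + 233·4 = 35)
  q = 1: r = 31, s = 1 − 1·(-3) = 4, t = -1 − 1·4 = -5  (check: 299·4 + 233·(-5) = 31)
  q = 1: r = 4, s = -3 − 1·4 = -7, t = 4 − 1·(-5) = 9  (check: 299·(-7) + 233·9 = 4)
  q = 7: r = 3, s = 4 − 7·(-7) = 53, t = -5 − 7·9 = -68  (check: 299·53 + 233·(-68) = 3)
  q = 1: r = 1, s = -7 − 1·53 = -60, t = 9 − 1·(-68) = 77  (check: 299·(-60) + 233·77 = 1)
The row with r = 1 (the gcd) gives the Bezout coefficients s = -60, t = 77.
Result: 299 · (-60) + 233 · (77) = 1.

gcd(299, 233) = 1; s = -60, t = 77 (check: 299·(-60) + 233·77 = 1).


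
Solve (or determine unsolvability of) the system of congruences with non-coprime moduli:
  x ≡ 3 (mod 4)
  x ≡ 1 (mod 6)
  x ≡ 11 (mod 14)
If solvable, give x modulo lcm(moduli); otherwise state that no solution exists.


Moduli 4, 6, 14 are not pairwise coprime, so CRT works modulo lcm(m_i) when all pairwise compatibility conditions hold.
Pairwise compatibility: gcd(m_i, m_j) must divide a_i - a_j for every pair.
Merge one congruence at a time:
  Start: x ≡ 3 (mod 4).
  Combine with x ≡ 1 (mod 6): gcd(4, 6) = 2; 1 - 3 = -2, which IS divisible by 2, so compatible.
    Write x = 3 + 4·t and substitute into x ≡ 1 (mod 6): 4·t ≡ 1 − 3 = -2 (mod 6).
    Divide the congruence (and modulus) by g = 2: 2·t ≡ -1 (mod 3).
    Reduce coefficients mod 3: 2·t ≡ 2 (mod 3).
    The inverse of 2 mod 3 is 2 (since 2·2 = 4 = 1·3 + 1), so t ≡ 2·2 = 4 ≡ 1 (mod 3).
    Then x = 3 + 4·1 = 7, valid modulo lcm(4, 6) = 12: x ≡ 7 (mod 12).
  Combine with x ≡ 11 (mod 14): gcd(12, 14) = 2; 11 - 7 = 4, which IS divisible by 2, so compatible.
    Write x = 7 + 12·t and substitute into x ≡ 11 (mod 14): 12·t ≡ 11 − 7 = 4 (mod 14).
    Divide the congruence (and modulus) by g = 2: 6·t ≡ 2 (mod 7).
    The inverse of 6 mod 7 is 6 (since 6·6 = 36 = 5·7 + 1), so t ≡ 6·2 = 12 ≡ 5 (mod 7).
    Then x = 7 + 12·5 = 67, valid modulo lcm(12, 14) = 84: x ≡ 67 (mod 84).
Verify: 67 mod 4 = 3, 67 mod 6 = 1, 67 mod 14 = 11.

x ≡ 67 (mod 84).


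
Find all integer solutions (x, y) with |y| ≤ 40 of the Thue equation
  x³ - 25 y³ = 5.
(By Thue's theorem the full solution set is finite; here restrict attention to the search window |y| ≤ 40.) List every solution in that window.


The equation is x³ - 25y³ = 5. For fixed y, x³ = 25·y³ + 5, so a solution requires the RHS to be a perfect cube.
Strategy: iterate y from -40 to 40, compute RHS = 25·y³ + 5, and check whether it is a (positive or negative) perfect cube.
Check small values of y:
  y = 0: RHS = 5 is not a perfect cube.
  y = 1: RHS = 30 is not a perfect cube.
  y = -1: RHS = -20 is not a perfect cube.
  y = 2: RHS = 205 is not a perfect cube.
  y = -2: RHS = -195 is not a perfect cube.
  y = 3: RHS = 680 is not a perfect cube.
  y = -3: RHS = -670 is not a perfect cube.
Continuing the search up to |y| = 40 finds no solutions either.
No (x, y) in the scanned range satisfies the equation.

No integer solutions with |y| ≤ 40.


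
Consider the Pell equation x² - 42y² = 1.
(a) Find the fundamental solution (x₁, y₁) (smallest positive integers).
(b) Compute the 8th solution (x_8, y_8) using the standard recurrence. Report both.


Step 1: Find the fundamental solution (x₁, y₁) of x² - 42y² = 1.
  Expand √42 as a continued fraction. a₀ = ⌊√42⌋ = 6; iterate m_{k+1} = d_k·a_k − m_k, d_{k+1} = (42 − m_{k+1}²)/d_k, a_{k+1} = ⌊(a₀ + m_{k+1})/d_{k+1}⌋ (starting m₀ = 0, d₀ = 1), with convergents p_k = a_k·p_{k-1} + p_{k-2}, q_k = a_k·q_{k-1} + q_{k-2} (p₋₁ = 1, q₋₁ = 0):
  k = 0: a₀ = 6; p₀/q₀ = 6/1; p₀² − 42·q₀² = 36 − 42 = -6.
  k = 1: m = 6, d = 6, a = ⌊(6 + 6)/6⌋ = 2; p/q = (2·6 + 1)/(2·1 + 0) = 13/2; p² − 42·q² = 169 − 168 = 1.
  The first convergent with p² − 42·q² = 1 gives the fundamental solution (x₁, y₁) = (13, 2).
Step 2: Apply the recurrence (x_{n+1}, y_{n+1}) = (x₁x_n + 42y₁y_n, x₁y_n + y₁x_n) repeatedly.
  From (x_1, y_1) = (13, 2): x_2 = 13·13 + 42·2·2 = 337; y_2 = 13·2 + 2·13 = 52.
  From (x_2, y_2) = (337, 52): x_3 = 13·337 + 42·2·52 = 8749; y_3 = 13·52 + 2·337 = 1350.
  From (x_3, y_3) = (8749, 1350): x_4 = 13·8749 + 42·2·1350 = 227137; y_4 = 13·1350 + 2·8749 = 35048.
  From (x_4, y_4) = (227137, 35048): x_5 = 13·227137 + 42·2·35048 = 5896813; y_5 = 13·35048 + 2·227137 = 909898.
  From (x_5, y_5) = (5896813, 909898): x_6 = 13·5896813 + 42·2·909898 = 153090001; y_6 = 13·909898 + 2·5896813 = 23622300.
  From (x_6, y_6) = (153090001, 23622300): x_7 = 13·153090001 + 42·2·23622300 = 3974443213; y_7 = 13·23622300 + 2·153090001 = 613269902.
  From (x_7, y_7) = (3974443213, 613269902): x_8 = 13·3974443213 + 42·2·613269902 = 103182433537; y_8 = 13·613269902 + 2·3974443213 = 15921395152.
Step 3: Verify x_8² - 42·y_8² = 10646614590617422330369 - 10646614590617422330368 = 1 (should be 1). ✓

(x_1, y_1) = (13, 2); (x_8, y_8) = (103182433537, 15921395152).


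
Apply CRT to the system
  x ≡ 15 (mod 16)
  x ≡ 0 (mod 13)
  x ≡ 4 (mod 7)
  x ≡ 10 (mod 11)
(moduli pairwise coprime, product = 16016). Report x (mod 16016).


Product of moduli M = 16 · 13 · 7 · 11 = 16016.
Merge one congruence at a time:
  Start: x ≡ 15 (mod 16).
  Combine with x ≡ 0 (mod 13); new modulus lcm = 208.
    Write x = 15 + 16·t and substitute into x ≡ 0 (mod 13): 16·t ≡ 0 − 15 = -15 (mod 13).
    Reduce coefficients mod 13: 3·t ≡ 11 (mod 13).
    The inverse of 3 mod 13 is 9 (since 3·9 = 27 = 2·13 + 1), so t ≡ 9·11 = 99 ≡ 8 (mod 13).
    Then x = 15 + 16·8 = 143, valid modulo lcm(16, 13) = 208: x ≡ 143 (mod 208).
  Combine with x ≡ 4 (mod 7); new modulus lcm = 1456.
    Write x = 143 + 208·t and substitute into x ≡ 4 (mod 7): 208·t ≡ 4 − 143 = -139 (mod 7).
    Reduce coefficients mod 7: 5·t ≡ 1 (mod 7).
    The inverse of 5 mod 7 is 3 (since 5·3 = 15 = 2·7 + 1), so t ≡ 3·1 = 3 ≡ 3 (mod 7).
    Then x = 143 + 208·3 = 767, valid modulo lcm(208, 7) = 1456: x ≡ 767 (mod 1456).
  Combine with x ≡ 10 (mod 11); new modulus lcm = 16016.
    Write x = 767 + 1456·t and substitute into x ≡ 10 (mod 11): 1456·t ≡ 10 − 767 = -757 (mod 11).
    Reduce coefficients mod 11: 4·t ≡ 2 (mod 11).
    The inverse of 4 mod 11 is 3 (since 4·3 = 12 = 1·11 + 1), so t ≡ 3·2 = 6 ≡ 6 (mod 11).
    Then x = 767 + 1456·6 = 9503, valid modulo lcm(1456, 11) = 16016: x ≡ 9503 (mod 16016).
Verify against each original: 9503 mod 16 = 15, 9503 mod 13 = 0, 9503 mod 7 = 4, 9503 mod 11 = 10.

x ≡ 9503 (mod 16016).


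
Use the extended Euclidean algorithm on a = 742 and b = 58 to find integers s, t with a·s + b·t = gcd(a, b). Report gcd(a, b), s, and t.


Euclidean algorithm on (742, 58) — divide until remainder is 0:
  742 = 12 · 58 + 46
  58 = 1 · 46 + 12
  46 = 3 · 12 + 10
  12 = 1 · 10 + 2
  10 = 5 · 2 + 0
gcd(742, 58) = 2.
Track Bezout coefficients alongside the remainders: start with r₀ = 742 = a·1 + b·0 (s = 1, t = 0) and r₁ = 58 = a·0 + b·1 (s = 0, t = 1); each new remainder r_{k+1} = r_{k-1} − q_k·r_k inherits s_{k+1} = s_{k-1} − q_k·s_k, t_{k+1} = t_{k-1} − q_k·t_k, so r_k = a·s_k + b·t_k at every step:
  q = 12: r = 46, s = 1 − 12·0 = 1, t = 0 − 12·1 = -12  (check: 742·1 + 58·(-12) = 46)
  q = 1: r = 12, s = 0 − 1·1 = -1, t = 1 − 1·(-12) = 13  (check: 742·(-1) + 58·13 = 12)
  q = 3: r = 10, s = 1 − 3·(-1) = 4, t = -12 − 3·13 = -51  (check: 742·4 + 58·(-51) = 10)
  q = 1: r = 2, s = -1 − 1·4 = -5, t = 13 − 1·(-51) = 64  (check: 742·(-5) + 58·64 = 2)
The row with r = 2 (the gcd) gives the Bezout coefficients s = -5, t = 64.
Result: 742 · (-5) + 58 · (64) = 2.

gcd(742, 58) = 2; s = -5, t = 64 (check: 742·(-5) + 58·64 = 2).


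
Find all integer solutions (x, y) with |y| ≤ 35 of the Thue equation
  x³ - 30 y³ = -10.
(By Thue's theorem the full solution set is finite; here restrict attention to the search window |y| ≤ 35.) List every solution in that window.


The equation is x³ - 30y³ = -10. For fixed y, x³ = 30·y³ − 10, so a solution requires the RHS to be a perfect cube.
Strategy: iterate y from -35 to 35, compute RHS = 30·y³ − 10, and check whether it is a (positive or negative) perfect cube.
Check small values of y:
  y = 0: RHS = -10 is not a perfect cube.
  y = 1: RHS = 20 is not a perfect cube.
  y = -1: RHS = -40 is not a perfect cube.
  y = 2: RHS = 230 is not a perfect cube.
  y = -2: RHS = -250 is not a perfect cube.
  y = 3: RHS = 800 is not a perfect cube.
  y = -3: RHS = -820 is not a perfect cube.
Continuing the search up to |y| = 35 finds no solutions either.
No (x, y) in the scanned range satisfies the equation.

No integer solutions with |y| ≤ 35.


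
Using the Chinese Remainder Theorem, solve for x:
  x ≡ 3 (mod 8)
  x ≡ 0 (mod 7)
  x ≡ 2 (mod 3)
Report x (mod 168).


Moduli 8, 7, 3 are pairwise coprime; by CRT there is a unique solution modulo M = 8 · 7 · 3 = 168.
Solve pairwise, accumulating the modulus:
  Start with x ≡ 3 (mod 8).
  Combine with x ≡ 0 (mod 7): since gcd(8, 7) = 1, we get a unique residue mod 56.
    Write x = 3 + 8·t and substitute into x ≡ 0 (mod 7): 8·t ≡ 0 − 3 = -3 (mod 7).
    Reduce coefficients mod 7: 1·t ≡ 4 (mod 7).
    So t ≡ 4 (mod 7).
    Then x = 3 + 8·4 = 35, valid modulo lcm(8, 7) = 56: x ≡ 35 (mod 56).
  Combine with x ≡ 2 (mod 3): since gcd(56, 3) = 1, we get a unique residue mod 168.
    Write x = 35 + 56·t and substitute into x ≡ 2 (mod 3): 56·t ≡ 2 − 35 = -33 (mod 3).
    Reduce coefficients mod 3: 2·t ≡ 0 (mod 3).
    The inverse of 2 mod 3 is 2 (since 2·2 = 4 = 1·3 + 1), so t ≡ 2·0 = 0 ≡ 0 (mod 3).
    Then x = 35 + 56·0 = 35, valid modulo lcm(56, 3) = 168: x ≡ 35 (mod 168).
Verify: 35 mod 8 = 3 ✓, 35 mod 7 = 0 ✓, 35 mod 3 = 2 ✓.

x ≡ 35 (mod 168).


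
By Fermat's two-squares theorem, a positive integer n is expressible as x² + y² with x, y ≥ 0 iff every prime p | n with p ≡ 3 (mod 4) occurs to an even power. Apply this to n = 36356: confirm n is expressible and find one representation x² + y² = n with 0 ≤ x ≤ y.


Step 1: Factor n = 36356 = 2^2 · 61 · 149.
Step 2: Check the mod-4 condition on each prime factor: 2 = 2 (special); 61 ≡ 1 (mod 4), exponent 1; 149 ≡ 1 (mod 4), exponent 1.
All primes ≡ 3 (mod 4) appear to even exponent (or don't appear), so by the two-squares theorem n IS expressible as a sum of two squares.
Step 3: Build a representation. Group n = k² · m with k = 2 and m = 61 · 149 = 9089 (a product of primes ≡ 1 (mod 4)); a representation of m scales to one of n via (k·x)² + (k·y)² = k²(x² + y²). Each prime p ≡ 1 (mod 4) is itself a sum of two squares; find a² by testing p − a² for a perfect square:
  61: 61 − 1² = 60, 61 − 2² = 57, 61 − 3² = 52, 61 − 4² = 45, 61 − 5² = 36 = 6² ⇒ 61 = 5² + 6².
  149: 149 − 1² = 148, 149 − 2² = 145, 149 − 3² = 140, 149 − 4² = 133, 149 − 5² = 124, 149 − 6² = 113, 149 − 7² = 100 = 10² ⇒ 149 = 7² + 10².
  Combine using the Brahmagupta–Fibonacci identity (a² + b²)(c² + d²) = (ac − bd)² + (ad + bc)² = (ac + bd)² + (ad − bc)²:
  61 · 149 = 9089: from (5² + 6²)(7² + 10²), take (5·7 − 6·10, 5·10 + 6·7) = (35 − 60, 50 + 42) = (-25, 92); dropping signs (only squares matter) gives (25, 92); check 25² + 92² = 625 + 8464 = 9089 ✓.
  Scale by k = 2: (2·25, 2·92) = (50, 184).
Step 4: Order so x ≤ y and verify: 50² + 184² = 2500 + 33856 = 36356 = n. ✓

n = 36356 = 50² + 184² (one valid representation with x ≤ y).


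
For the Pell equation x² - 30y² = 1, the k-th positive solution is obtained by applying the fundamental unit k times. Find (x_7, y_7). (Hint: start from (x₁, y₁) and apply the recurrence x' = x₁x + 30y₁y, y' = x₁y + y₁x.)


Step 1: Find the fundamental solution (x₁, y₁) of x² - 30y² = 1.
  Expand √30 as a continued fraction. a₀ = ⌊√30⌋ = 5; iterate m_{k+1} = d_k·a_k − m_k, d_{k+1} = (30 − m_{k+1}²)/d_k, a_{k+1} = ⌊(a₀ + m_{k+1})/d_{k+1}⌋ (starting m₀ = 0, d₀ = 1), with convergents p_k = a_k·p_{k-1} + p_{k-2}, q_k = a_k·q_{k-1} + q_{k-2} (p₋₁ = 1, q₋₁ = 0):
  k = 0: a₀ = 5; p₀/q₀ = 5/1; p₀² − 30·q₀² = 25 − 30 = -5.
  k = 1: m = 5, d = 5, a = ⌊(5 + 5)/5⌋ = 2; p/q = (2·5 + 1)/(2·1 + 0) = 11/2; p² − 30·q² = 121 − 120 = 1.
  The first convergent with p² − 30·q² = 1 gives the fundamental solution (x₁, y₁) = (11, 2).
Step 2: Apply the recurrence (x_{n+1}, y_{n+1}) = (x₁x_n + 30y₁y_n, x₁y_n + y₁x_n) repeatedly.
  From (x_1, y_1) = (11, 2): x_2 = 11·11 + 30·2·2 = 241; y_2 = 11·2 + 2·11 = 44.
  From (x_2, y_2) = (241, 44): x_3 = 11·241 + 30·2·44 = 5291; y_3 = 11·44 + 2·241 = 966.
  From (x_3, y_3) = (5291, 966): x_4 = 11·5291 + 30·2·966 = 116161; y_4 = 11·966 + 2·5291 = 21208.
  From (x_4, y_4) = (116161, 21208): x_5 = 11·116161 + 30·2·21208 = 2550251; y_5 = 11·21208 + 2·116161 = 465610.
  From (x_5, y_5) = (2550251, 465610): x_6 = 11·2550251 + 30·2·465610 = 55989361; y_6 = 11·465610 + 2·2550251 = 10222212.
  From (x_6, y_6) = (55989361, 10222212): x_7 = 11·55989361 + 30·2·10222212 = 1229215691; y_7 = 11·10222212 + 2·55989361 = 224423054.
Step 3: Verify x_7² - 30·y_7² = 1510971215000607481 - 1510971215000607480 = 1 (should be 1). ✓

(x_1, y_1) = (11, 2); (x_7, y_7) = (1229215691, 224423054).
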